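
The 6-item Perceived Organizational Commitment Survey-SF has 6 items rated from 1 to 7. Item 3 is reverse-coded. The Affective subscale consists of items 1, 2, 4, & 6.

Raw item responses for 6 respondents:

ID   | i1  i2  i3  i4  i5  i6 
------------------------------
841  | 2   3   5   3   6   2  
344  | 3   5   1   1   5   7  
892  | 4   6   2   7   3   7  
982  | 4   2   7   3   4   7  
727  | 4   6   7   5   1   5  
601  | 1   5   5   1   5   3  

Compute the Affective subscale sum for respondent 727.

20

Respondent 727 raw: 4, 6, 7, 5, 1, 5.
Affective items: 1, 2, 4, 6.
Reverse-coded (reverse-coded value = 8 − response):
  item 1: 4
  item 2: 6
  item 4: 5
  item 6: 5
Sum = 4 + 6 + 5 + 5 = 20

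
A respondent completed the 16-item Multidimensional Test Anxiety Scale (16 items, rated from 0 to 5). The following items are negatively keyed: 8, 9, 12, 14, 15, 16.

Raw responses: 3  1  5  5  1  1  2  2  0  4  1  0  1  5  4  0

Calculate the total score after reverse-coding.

43

Reversing items 8, 9, 12, 14, 15, & 16 with 5 − raw:
Total = 3 + 1 + 5 + 5 + 1 + 1 + 2 + (5−2) + (5−0) + 4 + 1 + (5−0) + 1 + (5−5) + (5−4) + (5−0)
      = 3 + 1 + 5 + 5 + 1 + 1 + 2 + 3 + 5 + 4 + 1 + 5 + 1 + 0 + 1 + 5 = 43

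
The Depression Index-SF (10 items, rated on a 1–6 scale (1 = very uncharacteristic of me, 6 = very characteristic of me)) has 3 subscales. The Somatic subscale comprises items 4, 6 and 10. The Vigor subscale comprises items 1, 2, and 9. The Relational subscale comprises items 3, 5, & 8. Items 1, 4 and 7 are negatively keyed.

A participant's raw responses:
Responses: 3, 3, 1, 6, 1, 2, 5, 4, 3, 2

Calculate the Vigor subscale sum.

Vigor items: 1, 2, 9.
Of these, item 1 is negatively keyed; reverse-coded value = 7 − response.
  item 1: 7 − 3 = 4
  item 2: 3
  item 9: 3
Sum = 4 + 3 + 3 = 10

10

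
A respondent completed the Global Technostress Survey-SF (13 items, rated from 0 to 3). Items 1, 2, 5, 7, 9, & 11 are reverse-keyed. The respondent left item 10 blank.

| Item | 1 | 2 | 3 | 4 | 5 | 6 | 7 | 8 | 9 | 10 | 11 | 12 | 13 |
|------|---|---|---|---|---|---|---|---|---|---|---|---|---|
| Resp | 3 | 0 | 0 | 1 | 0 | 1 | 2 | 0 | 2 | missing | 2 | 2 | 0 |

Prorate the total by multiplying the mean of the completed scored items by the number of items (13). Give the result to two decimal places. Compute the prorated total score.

14.08

Reverse-coded (on a 0–3 scale, reversed = 3 − raw):
  item 1: 3 − 3 = 0
  item 2: 3 − 0 = 3
  item 5: 3 − 0 = 3
  item 7: 3 − 2 = 1
  item 9: 3 − 2 = 1
  item 11: 3 − 2 = 1
Completed scored items (12 of 13): 0, 3, 0, 1, 3, 1, 1, 0, 1, 1, 2, 0; sum = 13.
Person mean = 13 / 12 ≈ 1.0833
Prorated total = (13 / 12) × 13 = 14.08 (to 2 dp)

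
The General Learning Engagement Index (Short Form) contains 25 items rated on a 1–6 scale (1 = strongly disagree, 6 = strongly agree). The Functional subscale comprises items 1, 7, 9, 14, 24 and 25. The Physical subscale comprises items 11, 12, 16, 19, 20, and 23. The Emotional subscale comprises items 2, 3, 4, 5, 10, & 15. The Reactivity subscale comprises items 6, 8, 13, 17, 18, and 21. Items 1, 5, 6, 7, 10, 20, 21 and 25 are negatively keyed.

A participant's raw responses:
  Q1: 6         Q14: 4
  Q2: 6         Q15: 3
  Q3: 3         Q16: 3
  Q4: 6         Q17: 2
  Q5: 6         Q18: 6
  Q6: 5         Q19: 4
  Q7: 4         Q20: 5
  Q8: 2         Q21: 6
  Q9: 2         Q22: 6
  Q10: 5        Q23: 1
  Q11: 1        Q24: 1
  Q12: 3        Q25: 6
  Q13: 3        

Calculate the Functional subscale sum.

Functional items: 1, 7, 9, 14, 24, 25.
Of these, items 1, 7, and 25 are negatively keyed; reverse-coded value = 7 − response.
  item 1: 7 − 6 = 1
  item 7: 7 − 4 = 3
  item 9: 2
  item 14: 4
  item 24: 1
  item 25: 7 − 6 = 1
Sum = 1 + 3 + 2 + 4 + 1 + 1 = 12

12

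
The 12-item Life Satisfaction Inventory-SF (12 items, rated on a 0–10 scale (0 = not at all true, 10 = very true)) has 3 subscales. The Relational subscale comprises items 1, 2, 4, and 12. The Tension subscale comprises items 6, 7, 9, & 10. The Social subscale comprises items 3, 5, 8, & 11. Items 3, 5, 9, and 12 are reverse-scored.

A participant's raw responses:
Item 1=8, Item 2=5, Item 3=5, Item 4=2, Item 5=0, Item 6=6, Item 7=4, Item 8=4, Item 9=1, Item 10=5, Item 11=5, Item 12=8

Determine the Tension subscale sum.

24

Tension items: 6, 7, 9, 10.
Of these, item 9 is reverse-scored; reversed = (0+10) − raw = 10 − raw.
  item 6: 6
  item 7: 4
  item 9: 10 − 1 = 9
  item 10: 5
Sum = 6 + 4 + 9 + 5 = 24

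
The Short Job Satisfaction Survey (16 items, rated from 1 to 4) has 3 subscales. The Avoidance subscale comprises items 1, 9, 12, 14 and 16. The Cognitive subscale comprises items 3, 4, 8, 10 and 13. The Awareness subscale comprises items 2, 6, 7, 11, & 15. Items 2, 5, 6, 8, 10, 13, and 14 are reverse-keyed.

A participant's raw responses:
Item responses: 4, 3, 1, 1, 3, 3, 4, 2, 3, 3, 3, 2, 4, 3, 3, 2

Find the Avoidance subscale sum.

Avoidance items: 1, 9, 12, 14, 16.
Of these, item 14 is reverse-keyed; on a 1–4 scale, reversed = 5 − raw.
  item 1: 4
  item 9: 3
  item 12: 2
  item 14: 5 − 3 = 2
  item 16: 2
Sum = 4 + 3 + 2 + 2 + 2 = 13

13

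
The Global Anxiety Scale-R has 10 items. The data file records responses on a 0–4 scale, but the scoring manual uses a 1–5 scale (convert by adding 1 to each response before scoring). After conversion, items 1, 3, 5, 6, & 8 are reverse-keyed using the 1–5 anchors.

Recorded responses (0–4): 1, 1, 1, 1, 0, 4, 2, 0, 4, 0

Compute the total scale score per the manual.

Convert to 1–5: 2, 2, 2, 2, 1, 5, 3, 1, 5, 1
Reverse-coded (reverse-coded value = 6 − response):
  item 1: 6 − 2 = 4
  item 3: 6 − 2 = 4
  item 5: 6 − 1 = 5
  item 6: 6 − 5 = 1
  item 8: 6 − 1 = 5
Scored: 4, 2, 4, 2, 5, 1, 3, 5, 5, 1
Total = 32

32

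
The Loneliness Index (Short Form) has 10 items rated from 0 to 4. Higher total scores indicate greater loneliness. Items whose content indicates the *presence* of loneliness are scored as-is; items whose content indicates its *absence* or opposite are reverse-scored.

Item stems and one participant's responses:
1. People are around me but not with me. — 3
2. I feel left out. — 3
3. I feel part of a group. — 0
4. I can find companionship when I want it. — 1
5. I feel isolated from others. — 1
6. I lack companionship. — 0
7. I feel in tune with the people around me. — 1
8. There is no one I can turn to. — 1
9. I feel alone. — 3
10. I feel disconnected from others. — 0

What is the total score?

21

Items 3, 4, 7 describe the absence/opposite of loneliness → reverse-score.
reversed = (0+4) − raw = 4 − raw.
  item 1: 3
  item 2: 3
  item 3: 4 − 0 = 4
  item 4: 4 − 1 = 3
  item 5: 1
  item 6: 0
  item 7: 4 − 1 = 3
  item 8: 1
  item 9: 3
  item 10: 0
Total = 3 + 3 + 4 + 3 + 1 + 0 + 3 + 1 + 3 + 0 = 21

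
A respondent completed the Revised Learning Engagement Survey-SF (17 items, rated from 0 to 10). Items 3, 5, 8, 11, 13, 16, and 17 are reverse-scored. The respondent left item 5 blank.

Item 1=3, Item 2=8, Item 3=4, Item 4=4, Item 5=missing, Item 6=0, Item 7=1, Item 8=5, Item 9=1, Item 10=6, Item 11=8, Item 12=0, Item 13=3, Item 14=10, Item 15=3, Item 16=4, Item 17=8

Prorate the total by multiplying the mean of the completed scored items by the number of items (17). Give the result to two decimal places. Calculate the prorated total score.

Reverse-coded (on a 0–10 scale, reversed = 10 − raw):
  item 3: 10 − 4 = 6
  item 8: 10 − 5 = 5
  item 11: 10 − 8 = 2
  item 13: 10 − 3 = 7
  item 16: 10 − 4 = 6
  item 17: 10 − 8 = 2
Completed scored items (16 of 17): 3, 8, 6, 4, 0, 1, 5, 1, 6, 2, 0, 7, 10, 3, 6, 2; sum = 64.
Person mean = 64 / 16 ≈ 4.0000
Prorated total = (64 / 16) × 17 = 68.00 (to 2 dp)

68.00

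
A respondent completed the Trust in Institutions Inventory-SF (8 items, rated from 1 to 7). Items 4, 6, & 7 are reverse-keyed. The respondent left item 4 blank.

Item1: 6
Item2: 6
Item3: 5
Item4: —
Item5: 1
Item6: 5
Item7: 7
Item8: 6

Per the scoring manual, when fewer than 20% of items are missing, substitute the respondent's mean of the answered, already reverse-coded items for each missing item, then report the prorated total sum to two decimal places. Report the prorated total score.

32.00

Reverse-coded (reverse-coded value = 8 − response):
  item 6: 8 − 5 = 3
  item 7: 8 − 7 = 1
Completed scored items (7 of 8): 6, 6, 5, 1, 3, 1, 6; sum = 28.
Person mean = 28 / 7 ≈ 4.0000
Prorated total = (28 / 7) × 8 = 32.00 (to 2 dp)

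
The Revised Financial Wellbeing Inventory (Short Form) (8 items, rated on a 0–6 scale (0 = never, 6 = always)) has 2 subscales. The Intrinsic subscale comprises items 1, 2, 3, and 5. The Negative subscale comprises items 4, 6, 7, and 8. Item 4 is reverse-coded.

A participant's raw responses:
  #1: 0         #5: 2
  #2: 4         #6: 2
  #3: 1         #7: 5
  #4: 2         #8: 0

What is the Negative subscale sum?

Negative items: 4, 6, 7, 8.
Of these, item 4 is reverse-coded; reverse-coded value = 6 − response.
  item 4: 6 − 2 = 4
  item 6: 2
  item 7: 5
  item 8: 0
Sum = 4 + 2 + 5 + 0 = 11

11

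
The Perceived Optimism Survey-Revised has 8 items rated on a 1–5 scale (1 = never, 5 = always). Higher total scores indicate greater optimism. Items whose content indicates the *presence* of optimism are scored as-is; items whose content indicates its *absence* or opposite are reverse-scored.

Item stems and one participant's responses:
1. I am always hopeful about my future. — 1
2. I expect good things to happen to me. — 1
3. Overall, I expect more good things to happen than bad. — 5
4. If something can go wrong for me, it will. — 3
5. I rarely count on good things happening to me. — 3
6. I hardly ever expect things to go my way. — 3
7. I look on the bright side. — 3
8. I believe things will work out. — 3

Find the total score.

22

Items 4, 5, 6 describe the absence/opposite of optimism → reverse-score.
reversed = (1+5) − raw = 6 − raw.
  item 1: 1
  item 2: 1
  item 3: 5
  item 4: 6 − 3 = 3
  item 5: 6 − 3 = 3
  item 6: 6 − 3 = 3
  item 7: 3
  item 8: 3
Total = 1 + 1 + 5 + 3 + 3 + 3 + 3 + 3 = 22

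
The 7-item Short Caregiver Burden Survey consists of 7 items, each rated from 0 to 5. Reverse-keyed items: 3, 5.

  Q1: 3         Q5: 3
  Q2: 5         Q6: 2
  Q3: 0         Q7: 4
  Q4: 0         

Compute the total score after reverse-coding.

21

Raw sum = 17. Reverse-keyed items: 3, 5; their raw sum = 3.
Each reversal replaces raw with 5 − raw, changing the total by 5 − 2·raw per item.
Total = 17 + 2·5 − 2·3 = 17 + 10 − 6 = 21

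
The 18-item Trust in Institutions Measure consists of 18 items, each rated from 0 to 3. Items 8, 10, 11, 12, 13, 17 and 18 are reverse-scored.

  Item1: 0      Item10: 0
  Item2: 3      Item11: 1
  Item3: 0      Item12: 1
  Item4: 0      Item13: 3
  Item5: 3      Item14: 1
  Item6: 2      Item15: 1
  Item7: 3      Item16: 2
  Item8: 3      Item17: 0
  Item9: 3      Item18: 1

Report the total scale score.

Reversing items 8, 10, 11, 12, 13, 17, and 18 with 3 − raw:
Total = 0 + 3 + 0 + 0 + 3 + 2 + 3 + (3−3) + 3 + (3−0) + (3−1) + (3−1) + (3−3) + 1 + 1 + 2 + (3−0) + (3−1)
      = 0 + 3 + 0 + 0 + 3 + 2 + 3 + 0 + 3 + 3 + 2 + 2 + 0 + 1 + 1 + 2 + 3 + 2 = 30

30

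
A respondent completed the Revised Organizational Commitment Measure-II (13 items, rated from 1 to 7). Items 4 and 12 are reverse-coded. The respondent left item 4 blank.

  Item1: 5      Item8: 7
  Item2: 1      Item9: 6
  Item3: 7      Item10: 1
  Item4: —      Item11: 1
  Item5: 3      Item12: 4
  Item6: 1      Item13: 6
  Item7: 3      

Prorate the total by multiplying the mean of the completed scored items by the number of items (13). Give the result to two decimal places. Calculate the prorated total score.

48.75

Reverse-coded (on a 1–7 scale, reversed = 8 − raw):
  item 12: 8 − 4 = 4
Completed scored items (12 of 13): 5, 1, 7, 3, 1, 3, 7, 6, 1, 1, 4, 6; sum = 45.
Person mean = 45 / 12 ≈ 3.7500
Prorated total = (45 / 12) × 13 = 48.75 (to 2 dp)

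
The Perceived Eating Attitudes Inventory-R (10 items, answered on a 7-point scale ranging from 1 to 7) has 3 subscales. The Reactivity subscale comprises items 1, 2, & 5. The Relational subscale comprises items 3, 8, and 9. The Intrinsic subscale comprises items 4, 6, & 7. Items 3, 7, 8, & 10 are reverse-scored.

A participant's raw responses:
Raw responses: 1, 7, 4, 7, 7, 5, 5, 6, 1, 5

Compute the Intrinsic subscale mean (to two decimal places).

Intrinsic items: 4, 6, 7.
Of these, item 7 is reverse-scored; reverse-coded value = 8 − response.
  item 4: 7
  item 6: 5
  item 7: 8 − 5 = 3
Sum = 7 + 5 + 3 = 15
Mean = 15 / 3 = 5.00

5.00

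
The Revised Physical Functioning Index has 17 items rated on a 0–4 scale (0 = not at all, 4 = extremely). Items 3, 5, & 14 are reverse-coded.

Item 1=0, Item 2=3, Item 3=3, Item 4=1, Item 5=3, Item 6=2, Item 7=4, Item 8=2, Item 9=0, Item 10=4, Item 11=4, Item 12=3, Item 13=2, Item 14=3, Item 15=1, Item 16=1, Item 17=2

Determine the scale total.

Reverse-coded items use 4 − raw:
  item 3: 4 − 3 = 1
  item 5: 4 − 3 = 1
  item 14: 4 − 3 = 1
After reverse-coding: 0, 3, 1, 1, 1, 2, 4, 2, 0, 4, 4, 3, 2, 1, 1, 1, 2
Total = 0 + 3 + 1 + 1 + 1 + 2 + 4 + 2 + 0 + 4 + 4 + 3 + 2 + 1 + 1 + 1 + 2 = 32

32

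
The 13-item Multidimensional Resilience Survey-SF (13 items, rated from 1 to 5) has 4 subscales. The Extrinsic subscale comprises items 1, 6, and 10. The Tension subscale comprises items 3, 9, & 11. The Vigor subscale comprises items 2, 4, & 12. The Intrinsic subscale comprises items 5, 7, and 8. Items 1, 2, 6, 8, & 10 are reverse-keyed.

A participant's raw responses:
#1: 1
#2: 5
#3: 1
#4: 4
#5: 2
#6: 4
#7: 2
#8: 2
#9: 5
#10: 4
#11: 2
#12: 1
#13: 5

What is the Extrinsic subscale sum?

Extrinsic items: 1, 6, 10.
Of these, items 1, 6, & 10 are reverse-keyed; reverse-coded value = 6 − response.
  item 1: 6 − 1 = 5
  item 6: 6 − 4 = 2
  item 10: 6 − 4 = 2
Sum = 5 + 2 + 2 = 9

9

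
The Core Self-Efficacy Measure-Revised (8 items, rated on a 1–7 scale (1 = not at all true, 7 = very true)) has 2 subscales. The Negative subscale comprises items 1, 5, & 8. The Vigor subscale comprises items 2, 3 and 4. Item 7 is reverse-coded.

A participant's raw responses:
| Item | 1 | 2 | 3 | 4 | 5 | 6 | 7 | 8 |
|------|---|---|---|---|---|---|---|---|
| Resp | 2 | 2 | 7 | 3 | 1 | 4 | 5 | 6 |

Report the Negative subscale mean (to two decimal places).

Negative items: 1, 5, 8.
  item 1: 2
  item 5: 1
  item 8: 6
Sum = 2 + 1 + 6 = 9
Mean = 9 / 3 = 3.00

3.00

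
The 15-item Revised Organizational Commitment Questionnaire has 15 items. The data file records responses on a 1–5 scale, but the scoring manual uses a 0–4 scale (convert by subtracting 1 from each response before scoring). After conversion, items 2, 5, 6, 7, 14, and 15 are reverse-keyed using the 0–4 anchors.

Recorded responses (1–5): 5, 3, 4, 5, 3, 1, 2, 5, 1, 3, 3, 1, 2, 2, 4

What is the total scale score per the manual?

Convert to 0–4: 4, 2, 3, 4, 2, 0, 1, 4, 0, 2, 2, 0, 1, 1, 3
Reverse-coded (reverse-coded value = 4 − response):
  item 2: 4 − 2 = 2
  item 5: 4 − 2 = 2
  item 6: 4 − 0 = 4
  item 7: 4 − 1 = 3
  item 14: 4 − 1 = 3
  item 15: 4 − 3 = 1
Scored: 4, 2, 3, 4, 2, 4, 3, 4, 0, 2, 2, 0, 1, 3, 1
Total = 35

35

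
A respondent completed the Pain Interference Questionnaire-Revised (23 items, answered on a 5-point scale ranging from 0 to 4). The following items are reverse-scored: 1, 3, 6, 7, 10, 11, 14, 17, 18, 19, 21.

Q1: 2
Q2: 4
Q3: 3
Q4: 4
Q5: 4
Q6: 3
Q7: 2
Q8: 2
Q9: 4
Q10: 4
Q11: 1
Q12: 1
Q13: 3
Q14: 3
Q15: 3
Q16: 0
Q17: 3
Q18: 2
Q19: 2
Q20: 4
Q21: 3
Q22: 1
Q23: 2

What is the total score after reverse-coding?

Raw sum = 60. Reverse-scored items: 1, 3, 6, 7, 10, 11, 14, 17, 18, 19, 21; their raw sum = 28.
Each reversal replaces raw with 4 − raw, changing the total by 4 − 2·raw per item.
Total = 60 + 11·4 − 2·28 = 60 + 44 − 56 = 48

48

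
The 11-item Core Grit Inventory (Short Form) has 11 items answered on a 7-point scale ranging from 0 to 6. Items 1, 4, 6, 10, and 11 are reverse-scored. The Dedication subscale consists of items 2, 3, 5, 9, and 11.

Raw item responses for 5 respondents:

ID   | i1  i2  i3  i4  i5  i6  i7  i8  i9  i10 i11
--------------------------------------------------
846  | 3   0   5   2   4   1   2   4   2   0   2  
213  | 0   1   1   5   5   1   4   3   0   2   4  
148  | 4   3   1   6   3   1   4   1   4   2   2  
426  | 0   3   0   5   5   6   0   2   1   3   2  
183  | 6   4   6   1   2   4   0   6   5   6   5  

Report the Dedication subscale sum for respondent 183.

Respondent 183 raw: 6, 4, 6, 1, 2, 4, 0, 6, 5, 6, 5.
Dedication items: 2, 3, 5, 9, 11.
Reverse-coded (on a 0–6 scale, reversed = 6 − raw):
  item 2: 4
  item 3: 6
  item 5: 2
  item 9: 5
  item 11: 6 − 5 = 1
Sum = 4 + 6 + 2 + 5 + 1 = 18

18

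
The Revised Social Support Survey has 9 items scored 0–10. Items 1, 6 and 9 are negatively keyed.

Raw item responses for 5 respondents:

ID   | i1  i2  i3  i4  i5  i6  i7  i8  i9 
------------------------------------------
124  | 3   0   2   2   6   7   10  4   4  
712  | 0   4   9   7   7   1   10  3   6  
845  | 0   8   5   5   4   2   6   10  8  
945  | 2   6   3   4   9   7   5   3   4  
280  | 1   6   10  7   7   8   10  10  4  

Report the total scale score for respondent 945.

Respondent 945 raw: 2, 6, 3, 4, 9, 7, 5, 3, 4.
Reverse-coded (reverse-coded value = 10 − response):
  item 1: 10 − 2 = 8
  item 2: 6
  item 3: 3
  item 4: 4
  item 5: 9
  item 6: 10 − 7 = 3
  item 7: 5
  item 8: 3
  item 9: 10 − 4 = 6
Sum = 8 + 6 + 3 + 4 + 9 + 3 + 5 + 3 + 6 = 47

47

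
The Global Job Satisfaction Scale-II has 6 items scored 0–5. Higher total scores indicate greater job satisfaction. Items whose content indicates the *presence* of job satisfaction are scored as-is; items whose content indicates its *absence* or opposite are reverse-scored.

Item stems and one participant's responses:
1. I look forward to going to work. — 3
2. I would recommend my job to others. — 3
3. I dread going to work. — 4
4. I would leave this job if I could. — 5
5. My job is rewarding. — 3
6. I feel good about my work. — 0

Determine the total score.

Items 3, 4 describe the absence/opposite of job satisfaction → reverse-score.
reversed = (0+5) − raw = 5 − raw.
  item 1: 3
  item 2: 3
  item 3: 5 − 4 = 1
  item 4: 5 − 5 = 0
  item 5: 3
  item 6: 0
Total = 3 + 3 + 1 + 0 + 3 + 0 = 10

10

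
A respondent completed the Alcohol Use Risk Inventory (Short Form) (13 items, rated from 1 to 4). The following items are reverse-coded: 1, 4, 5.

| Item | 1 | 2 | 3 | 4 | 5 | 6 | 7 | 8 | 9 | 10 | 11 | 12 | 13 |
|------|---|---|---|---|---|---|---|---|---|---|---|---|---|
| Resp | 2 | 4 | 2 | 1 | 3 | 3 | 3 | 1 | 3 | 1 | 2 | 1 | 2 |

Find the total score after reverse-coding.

31

Raw sum = 28. Reverse-coded items: 1, 4, 5; their raw sum = 6.
Each reversal replaces raw with 5 − raw, changing the total by 5 − 2·raw per item.
Total = 28 + 3·5 − 2·6 = 28 + 15 − 12 = 31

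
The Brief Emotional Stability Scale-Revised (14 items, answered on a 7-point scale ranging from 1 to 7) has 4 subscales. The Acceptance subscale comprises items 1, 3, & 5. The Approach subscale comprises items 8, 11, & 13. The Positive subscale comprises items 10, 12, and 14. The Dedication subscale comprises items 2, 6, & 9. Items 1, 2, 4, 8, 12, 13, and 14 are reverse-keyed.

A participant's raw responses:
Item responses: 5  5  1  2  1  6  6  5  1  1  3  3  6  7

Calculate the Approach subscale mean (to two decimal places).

2.67

Approach items: 8, 11, 13.
Of these, items 8 and 13 are reverse-keyed; on a 1–7 scale, reversed = 8 − raw.
  item 8: 8 − 5 = 3
  item 11: 3
  item 13: 8 − 6 = 2
Sum = 3 + 3 + 2 = 8
Mean = 8 / 3 = 2.67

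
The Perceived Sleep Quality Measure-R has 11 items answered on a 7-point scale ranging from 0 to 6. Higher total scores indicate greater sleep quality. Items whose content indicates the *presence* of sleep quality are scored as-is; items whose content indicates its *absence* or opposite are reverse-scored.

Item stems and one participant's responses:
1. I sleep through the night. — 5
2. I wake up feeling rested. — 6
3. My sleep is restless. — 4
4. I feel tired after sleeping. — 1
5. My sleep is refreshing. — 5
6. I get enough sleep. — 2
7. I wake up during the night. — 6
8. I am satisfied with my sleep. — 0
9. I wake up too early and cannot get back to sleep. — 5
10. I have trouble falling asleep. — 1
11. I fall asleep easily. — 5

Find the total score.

36

Items 3, 4, 7, 9, 10 describe the absence/opposite of sleep quality → reverse-score.
on a 0–6 scale, reversed = 6 − raw.
  item 1: 5
  item 2: 6
  item 3: 6 − 4 = 2
  item 4: 6 − 1 = 5
  item 5: 5
  item 6: 2
  item 7: 6 − 6 = 0
  item 8: 0
  item 9: 6 − 5 = 1
  item 10: 6 − 1 = 5
  item 11: 5
Total = 5 + 6 + 2 + 5 + 5 + 2 + 0 + 0 + 1 + 5 + 5 = 36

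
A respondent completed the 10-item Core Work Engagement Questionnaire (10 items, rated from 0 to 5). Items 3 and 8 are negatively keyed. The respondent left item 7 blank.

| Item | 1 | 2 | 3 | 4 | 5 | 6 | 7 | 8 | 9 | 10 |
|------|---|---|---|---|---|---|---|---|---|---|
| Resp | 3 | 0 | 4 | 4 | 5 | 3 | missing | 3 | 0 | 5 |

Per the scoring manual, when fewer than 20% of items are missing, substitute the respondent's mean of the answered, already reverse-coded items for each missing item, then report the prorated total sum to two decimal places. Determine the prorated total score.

Reverse-coded (reverse-coded value = 5 − response):
  item 3: 5 − 4 = 1
  item 8: 5 − 3 = 2
Completed scored items (9 of 10): 3, 0, 1, 4, 5, 3, 2, 0, 5; sum = 23.
Person mean = 23 / 9 ≈ 2.5556
Prorated total = (23 / 9) × 10 = 25.56 (to 2 dp)

25.56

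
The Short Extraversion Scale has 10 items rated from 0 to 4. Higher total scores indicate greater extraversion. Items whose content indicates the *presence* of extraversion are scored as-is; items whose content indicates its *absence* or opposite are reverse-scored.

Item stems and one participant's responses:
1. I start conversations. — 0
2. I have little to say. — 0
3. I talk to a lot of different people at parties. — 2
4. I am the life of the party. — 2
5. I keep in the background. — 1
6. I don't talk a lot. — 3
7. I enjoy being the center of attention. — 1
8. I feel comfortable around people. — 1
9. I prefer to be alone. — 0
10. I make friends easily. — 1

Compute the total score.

Items 2, 5, 6, 9 describe the absence/opposite of extraversion → reverse-score.
reverse-coded value = 4 − response.
  item 1: 0
  item 2: 4 − 0 = 4
  item 3: 2
  item 4: 2
  item 5: 4 − 1 = 3
  item 6: 4 − 3 = 1
  item 7: 1
  item 8: 1
  item 9: 4 − 0 = 4
  item 10: 1
Total = 0 + 4 + 2 + 2 + 3 + 1 + 1 + 1 + 4 + 1 = 19

19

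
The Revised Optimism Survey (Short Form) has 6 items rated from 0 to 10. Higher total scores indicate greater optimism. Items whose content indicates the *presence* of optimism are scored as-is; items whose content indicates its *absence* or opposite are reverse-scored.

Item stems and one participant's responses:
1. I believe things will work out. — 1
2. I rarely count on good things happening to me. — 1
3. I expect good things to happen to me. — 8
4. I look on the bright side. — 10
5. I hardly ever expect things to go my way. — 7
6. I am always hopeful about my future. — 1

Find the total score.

32

Items 2, 5 describe the absence/opposite of optimism → reverse-score.
on a 0–10 scale, reversed = 10 − raw.
  item 1: 1
  item 2: 10 − 1 = 9
  item 3: 8
  item 4: 10
  item 5: 10 − 7 = 3
  item 6: 1
Total = 1 + 9 + 8 + 10 + 3 + 1 = 32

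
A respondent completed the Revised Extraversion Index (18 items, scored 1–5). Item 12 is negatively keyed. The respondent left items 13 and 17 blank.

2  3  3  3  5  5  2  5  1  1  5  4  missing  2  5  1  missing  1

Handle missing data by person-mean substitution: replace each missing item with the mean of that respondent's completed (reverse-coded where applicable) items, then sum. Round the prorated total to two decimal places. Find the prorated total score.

51.75

Reverse-coded (reversed = (1+5) − raw = 6 − raw):
  item 12: 6 − 4 = 2
Completed scored items (16 of 18): 2, 3, 3, 3, 5, 5, 2, 5, 1, 1, 5, 2, 2, 5, 1, 1; sum = 46.
Person mean = 46 / 16 ≈ 2.8750
Prorated total = (46 / 16) × 18 = 51.75 (to 2 dp)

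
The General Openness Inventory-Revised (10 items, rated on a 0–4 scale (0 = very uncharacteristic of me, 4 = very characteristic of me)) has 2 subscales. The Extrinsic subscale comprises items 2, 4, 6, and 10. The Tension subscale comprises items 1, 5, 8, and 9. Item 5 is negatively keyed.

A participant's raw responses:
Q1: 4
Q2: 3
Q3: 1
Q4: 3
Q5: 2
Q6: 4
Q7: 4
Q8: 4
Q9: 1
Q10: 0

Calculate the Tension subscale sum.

11

Tension items: 1, 5, 8, 9.
Of these, item 5 is negatively keyed; reverse-coded value = 4 − response.
  item 1: 4
  item 5: 4 − 2 = 2
  item 8: 4
  item 9: 1
Sum = 4 + 2 + 4 + 1 = 11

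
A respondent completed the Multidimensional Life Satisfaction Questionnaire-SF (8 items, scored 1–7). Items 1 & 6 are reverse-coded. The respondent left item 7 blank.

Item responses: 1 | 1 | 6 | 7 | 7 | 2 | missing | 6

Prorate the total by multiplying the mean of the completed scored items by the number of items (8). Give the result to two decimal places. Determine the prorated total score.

45.71

Reverse-coded (reversed = (1+7) − raw = 8 − raw):
  item 1: 8 − 1 = 7
  item 6: 8 − 2 = 6
Completed scored items (7 of 8): 7, 1, 6, 7, 7, 6, 6; sum = 40.
Person mean = 40 / 7 ≈ 5.7143
Prorated total = (40 / 7) × 8 = 45.71 (to 2 dp)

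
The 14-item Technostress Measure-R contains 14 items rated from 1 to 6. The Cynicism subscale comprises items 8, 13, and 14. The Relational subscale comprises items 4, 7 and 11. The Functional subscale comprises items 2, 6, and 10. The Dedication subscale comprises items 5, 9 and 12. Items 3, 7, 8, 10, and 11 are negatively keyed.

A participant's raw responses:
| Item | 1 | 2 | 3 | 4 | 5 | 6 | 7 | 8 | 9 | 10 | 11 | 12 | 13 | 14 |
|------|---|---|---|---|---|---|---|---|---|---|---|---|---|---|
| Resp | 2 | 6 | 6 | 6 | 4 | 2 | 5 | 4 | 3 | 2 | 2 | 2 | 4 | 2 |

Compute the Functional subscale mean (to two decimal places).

Functional items: 2, 6, 10.
Of these, item 10 is negatively keyed; reverse-coded value = 7 − response.
  item 2: 6
  item 6: 2
  item 10: 7 − 2 = 5
Sum = 6 + 2 + 5 = 13
Mean = 13 / 3 = 4.33

4.33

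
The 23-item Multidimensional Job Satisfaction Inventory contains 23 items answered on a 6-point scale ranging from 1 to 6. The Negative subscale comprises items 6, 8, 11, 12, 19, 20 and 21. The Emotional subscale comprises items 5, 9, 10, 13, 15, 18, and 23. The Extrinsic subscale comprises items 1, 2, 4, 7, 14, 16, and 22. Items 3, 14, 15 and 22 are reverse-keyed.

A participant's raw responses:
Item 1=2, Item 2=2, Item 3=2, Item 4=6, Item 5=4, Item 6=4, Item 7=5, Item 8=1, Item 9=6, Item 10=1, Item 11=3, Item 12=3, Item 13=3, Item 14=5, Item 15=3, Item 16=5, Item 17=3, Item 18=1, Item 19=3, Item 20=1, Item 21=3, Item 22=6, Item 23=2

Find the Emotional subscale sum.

21

Emotional items: 5, 9, 10, 13, 15, 18, 23.
Of these, item 15 is reverse-keyed; reverse-coded value = 7 − response.
  item 5: 4
  item 9: 6
  item 10: 1
  item 13: 3
  item 15: 7 − 3 = 4
  item 18: 1
  item 23: 2
Sum = 4 + 6 + 1 + 3 + 4 + 1 + 2 = 21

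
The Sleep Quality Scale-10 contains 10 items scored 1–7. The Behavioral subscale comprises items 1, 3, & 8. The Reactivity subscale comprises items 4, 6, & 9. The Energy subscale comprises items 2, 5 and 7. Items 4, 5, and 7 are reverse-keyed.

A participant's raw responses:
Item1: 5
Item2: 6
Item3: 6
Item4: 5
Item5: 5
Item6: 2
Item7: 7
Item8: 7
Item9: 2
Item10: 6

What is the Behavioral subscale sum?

Behavioral items: 1, 3, 8.
  item 1: 5
  item 3: 6
  item 8: 7
Sum = 5 + 6 + 7 = 18

18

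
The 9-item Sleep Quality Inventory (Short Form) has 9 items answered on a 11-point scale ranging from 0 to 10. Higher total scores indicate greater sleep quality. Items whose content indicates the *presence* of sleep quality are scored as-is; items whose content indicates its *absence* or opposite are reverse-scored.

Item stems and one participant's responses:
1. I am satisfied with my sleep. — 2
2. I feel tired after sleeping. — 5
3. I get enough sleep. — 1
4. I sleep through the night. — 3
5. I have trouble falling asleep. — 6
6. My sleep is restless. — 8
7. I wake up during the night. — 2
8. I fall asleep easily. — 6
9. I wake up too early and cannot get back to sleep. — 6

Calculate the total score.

Items 2, 5, 6, 7, 9 describe the absence/opposite of sleep quality → reverse-score.
on a 0–10 scale, reversed = 10 − raw.
  item 1: 2
  item 2: 10 − 5 = 5
  item 3: 1
  item 4: 3
  item 5: 10 − 6 = 4
  item 6: 10 − 8 = 2
  item 7: 10 − 2 = 8
  item 8: 6
  item 9: 10 − 6 = 4
Total = 2 + 5 + 1 + 3 + 4 + 2 + 8 + 6 + 4 = 35

35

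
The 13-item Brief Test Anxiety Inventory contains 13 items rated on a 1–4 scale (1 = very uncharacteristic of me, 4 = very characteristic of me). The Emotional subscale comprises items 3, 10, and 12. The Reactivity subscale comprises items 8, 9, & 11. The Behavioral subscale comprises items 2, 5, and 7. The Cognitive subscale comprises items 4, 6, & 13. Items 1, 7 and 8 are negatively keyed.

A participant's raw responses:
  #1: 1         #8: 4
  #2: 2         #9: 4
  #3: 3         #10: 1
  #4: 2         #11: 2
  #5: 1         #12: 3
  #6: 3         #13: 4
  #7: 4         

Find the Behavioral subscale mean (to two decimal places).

Behavioral items: 2, 5, 7.
Of these, item 7 is negatively keyed; reverse-coded value = 5 − response.
  item 2: 2
  item 5: 1
  item 7: 5 − 4 = 1
Sum = 2 + 1 + 1 = 4
Mean = 4 / 3 = 1.33

1.33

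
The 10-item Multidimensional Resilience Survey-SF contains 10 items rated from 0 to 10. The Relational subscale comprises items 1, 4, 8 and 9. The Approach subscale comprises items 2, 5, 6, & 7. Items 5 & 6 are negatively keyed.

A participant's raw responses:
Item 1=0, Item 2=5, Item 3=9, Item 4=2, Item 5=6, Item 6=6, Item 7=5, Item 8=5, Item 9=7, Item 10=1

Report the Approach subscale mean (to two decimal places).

4.50

Approach items: 2, 5, 6, 7.
Of these, items 5 and 6 are negatively keyed; reversed = (0+10) − raw = 10 − raw.
  item 2: 5
  item 5: 10 − 6 = 4
  item 6: 10 − 6 = 4
  item 7: 5
Sum = 5 + 4 + 4 + 5 = 18
Mean = 18 / 4 = 4.50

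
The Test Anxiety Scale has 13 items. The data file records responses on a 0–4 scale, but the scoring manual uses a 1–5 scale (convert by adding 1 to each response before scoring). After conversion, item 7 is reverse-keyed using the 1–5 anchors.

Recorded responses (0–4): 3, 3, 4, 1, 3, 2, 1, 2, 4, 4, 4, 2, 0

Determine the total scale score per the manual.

48

Convert to 1–5: 4, 4, 5, 2, 4, 3, 2, 3, 5, 5, 5, 3, 1
Reverse-coded (reversed = (1+5) − raw = 6 − raw):
  item 7: 6 − 2 = 4
Scored: 4, 4, 5, 2, 4, 3, 4, 3, 5, 5, 5, 3, 1
Total = 48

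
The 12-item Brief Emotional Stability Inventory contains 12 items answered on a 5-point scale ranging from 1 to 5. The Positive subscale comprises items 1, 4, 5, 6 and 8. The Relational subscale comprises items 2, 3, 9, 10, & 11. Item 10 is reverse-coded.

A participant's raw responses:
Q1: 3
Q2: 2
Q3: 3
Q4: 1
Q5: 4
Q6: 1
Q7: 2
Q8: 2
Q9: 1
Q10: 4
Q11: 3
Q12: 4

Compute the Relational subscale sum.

Relational items: 2, 3, 9, 10, 11.
Of these, item 10 is reverse-coded; reversed = (1+5) − raw = 6 − raw.
  item 2: 2
  item 3: 3
  item 9: 1
  item 10: 6 − 4 = 2
  item 11: 3
Sum = 2 + 3 + 1 + 2 + 3 = 11

11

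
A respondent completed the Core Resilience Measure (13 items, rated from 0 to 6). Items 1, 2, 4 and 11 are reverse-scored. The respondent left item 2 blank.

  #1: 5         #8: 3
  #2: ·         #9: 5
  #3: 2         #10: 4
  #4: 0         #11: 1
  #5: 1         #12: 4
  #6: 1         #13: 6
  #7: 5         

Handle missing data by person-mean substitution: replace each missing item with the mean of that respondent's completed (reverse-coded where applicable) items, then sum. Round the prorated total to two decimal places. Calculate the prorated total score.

46.58

Reverse-coded (reversed = (0+6) − raw = 6 − raw):
  item 1: 6 − 5 = 1
  item 4: 6 − 0 = 6
  item 11: 6 − 1 = 5
Completed scored items (12 of 13): 1, 2, 6, 1, 1, 5, 3, 5, 4, 5, 4, 6; sum = 43.
Person mean = 43 / 12 ≈ 3.5833
Prorated total = (43 / 12) × 13 = 46.58 (to 2 dp)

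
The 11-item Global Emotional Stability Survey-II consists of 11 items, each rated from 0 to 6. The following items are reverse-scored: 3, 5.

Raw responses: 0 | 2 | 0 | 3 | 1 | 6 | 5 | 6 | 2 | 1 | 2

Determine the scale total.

Apply reverse scoring (reversed = (0+6) − raw = 6 − raw):
  item 3: 6 − 0 = 6
  item 5: 6 − 1 = 5
Scored items: 0, 2, 6, 3, 5, 6, 5, 6, 2, 1, 2
Total = 0 + 2 + 6 + 3 + 5 + 6 + 5 + 6 + 2 + 1 + 2 = 38

38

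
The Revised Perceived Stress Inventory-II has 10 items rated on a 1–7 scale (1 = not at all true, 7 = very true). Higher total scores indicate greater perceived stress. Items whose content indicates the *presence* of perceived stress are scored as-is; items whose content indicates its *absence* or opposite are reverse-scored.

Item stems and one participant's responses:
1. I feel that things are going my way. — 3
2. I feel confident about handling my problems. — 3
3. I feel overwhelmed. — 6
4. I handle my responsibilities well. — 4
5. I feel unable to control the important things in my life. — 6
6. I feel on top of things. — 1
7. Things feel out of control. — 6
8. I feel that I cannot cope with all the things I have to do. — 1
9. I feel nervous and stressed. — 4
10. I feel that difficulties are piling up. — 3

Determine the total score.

Items 1, 2, 4, 6 describe the absence/opposite of perceived stress → reverse-score.
reverse-coded value = 8 − response.
  item 1: 8 − 3 = 5
  item 2: 8 − 3 = 5
  item 3: 6
  item 4: 8 − 4 = 4
  item 5: 6
  item 6: 8 − 1 = 7
  item 7: 6
  item 8: 1
  item 9: 4
  item 10: 3
Total = 5 + 5 + 6 + 4 + 6 + 7 + 6 + 1 + 4 + 3 = 47

47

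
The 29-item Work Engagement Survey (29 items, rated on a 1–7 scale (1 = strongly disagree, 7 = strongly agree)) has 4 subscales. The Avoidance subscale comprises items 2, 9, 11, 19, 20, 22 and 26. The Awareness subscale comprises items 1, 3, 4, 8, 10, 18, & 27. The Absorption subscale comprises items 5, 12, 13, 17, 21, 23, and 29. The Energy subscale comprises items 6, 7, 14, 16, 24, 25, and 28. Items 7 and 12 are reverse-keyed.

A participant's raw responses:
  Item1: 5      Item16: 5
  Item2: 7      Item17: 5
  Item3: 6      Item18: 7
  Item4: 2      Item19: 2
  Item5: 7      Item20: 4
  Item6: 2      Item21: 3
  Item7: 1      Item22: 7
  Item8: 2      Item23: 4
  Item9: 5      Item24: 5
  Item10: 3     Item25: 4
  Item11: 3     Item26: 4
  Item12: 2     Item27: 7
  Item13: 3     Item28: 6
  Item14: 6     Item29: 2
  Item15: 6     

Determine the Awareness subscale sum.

32

Awareness items: 1, 3, 4, 8, 10, 18, 27.
  item 1: 5
  item 3: 6
  item 4: 2
  item 8: 2
  item 10: 3
  item 18: 7
  item 27: 7
Sum = 5 + 6 + 2 + 2 + 3 + 7 + 7 = 32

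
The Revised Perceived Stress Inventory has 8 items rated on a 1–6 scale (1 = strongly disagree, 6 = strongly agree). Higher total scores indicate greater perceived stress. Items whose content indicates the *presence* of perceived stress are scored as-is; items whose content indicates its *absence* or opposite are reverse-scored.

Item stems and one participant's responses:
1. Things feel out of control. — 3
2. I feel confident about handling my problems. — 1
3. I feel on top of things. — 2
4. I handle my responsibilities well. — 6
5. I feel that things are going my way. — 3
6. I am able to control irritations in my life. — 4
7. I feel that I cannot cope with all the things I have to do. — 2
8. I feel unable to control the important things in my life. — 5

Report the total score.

29

Items 2, 3, 4, 5, 6 describe the absence/opposite of perceived stress → reverse-score.
reversed = (1+6) − raw = 7 − raw.
  item 1: 3
  item 2: 7 − 1 = 6
  item 3: 7 − 2 = 5
  item 4: 7 − 6 = 1
  item 5: 7 − 3 = 4
  item 6: 7 − 4 = 3
  item 7: 2
  item 8: 5
Total = 3 + 6 + 5 + 1 + 4 + 3 + 2 + 5 = 29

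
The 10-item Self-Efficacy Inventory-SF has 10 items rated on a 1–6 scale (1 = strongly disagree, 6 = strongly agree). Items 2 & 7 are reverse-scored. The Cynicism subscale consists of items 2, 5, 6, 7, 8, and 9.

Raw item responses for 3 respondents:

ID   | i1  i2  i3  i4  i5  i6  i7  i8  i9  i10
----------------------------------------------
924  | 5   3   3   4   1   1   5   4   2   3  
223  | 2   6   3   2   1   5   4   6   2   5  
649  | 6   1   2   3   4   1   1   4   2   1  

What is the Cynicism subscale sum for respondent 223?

18

Respondent 223 raw: 2, 6, 3, 2, 1, 5, 4, 6, 2, 5.
Cynicism items: 2, 5, 6, 7, 8, 9.
Reverse-coded (on a 1–6 scale, reversed = 7 − raw):
  item 2: 7 − 6 = 1
  item 5: 1
  item 6: 5
  item 7: 7 − 4 = 3
  item 8: 6
  item 9: 2
Sum = 1 + 1 + 5 + 3 + 6 + 2 = 18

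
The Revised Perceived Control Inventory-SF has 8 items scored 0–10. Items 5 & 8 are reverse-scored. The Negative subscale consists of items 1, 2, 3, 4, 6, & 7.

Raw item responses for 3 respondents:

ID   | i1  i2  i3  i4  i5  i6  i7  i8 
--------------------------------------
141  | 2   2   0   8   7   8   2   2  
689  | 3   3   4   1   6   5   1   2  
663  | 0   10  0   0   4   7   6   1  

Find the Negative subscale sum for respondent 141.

Respondent 141 raw: 2, 2, 0, 8, 7, 8, 2, 2.
Negative items: 1, 2, 3, 4, 6, 7.
Reverse-coded (reverse-coded value = 10 − response):
  item 1: 2
  item 2: 2
  item 3: 0
  item 4: 8
  item 6: 8
  item 7: 2
Sum = 2 + 2 + 0 + 8 + 8 + 2 = 22

22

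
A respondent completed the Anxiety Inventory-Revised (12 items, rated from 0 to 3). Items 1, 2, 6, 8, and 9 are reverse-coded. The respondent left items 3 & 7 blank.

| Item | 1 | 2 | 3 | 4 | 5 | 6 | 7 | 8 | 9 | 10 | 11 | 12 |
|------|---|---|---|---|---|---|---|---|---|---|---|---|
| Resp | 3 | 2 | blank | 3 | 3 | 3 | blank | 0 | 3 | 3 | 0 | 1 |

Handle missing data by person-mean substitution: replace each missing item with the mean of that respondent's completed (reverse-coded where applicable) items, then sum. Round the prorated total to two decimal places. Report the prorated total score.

Reverse-coded (reversed = (0+3) − raw = 3 − raw):
  item 1: 3 − 3 = 0
  item 2: 3 − 2 = 1
  item 6: 3 − 3 = 0
  item 8: 3 − 0 = 3
  item 9: 3 − 3 = 0
Completed scored items (10 of 12): 0, 1, 3, 3, 0, 3, 0, 3, 0, 1; sum = 14.
Person mean = 14 / 10 ≈ 1.4000
Prorated total = (14 / 10) × 12 = 16.80 (to 2 dp)

16.80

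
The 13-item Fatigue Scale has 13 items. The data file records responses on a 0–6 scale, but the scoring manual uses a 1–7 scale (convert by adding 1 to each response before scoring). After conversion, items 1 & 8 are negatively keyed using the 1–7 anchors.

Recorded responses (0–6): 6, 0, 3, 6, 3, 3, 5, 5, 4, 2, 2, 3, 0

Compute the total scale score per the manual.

45

Convert to 1–7: 7, 1, 4, 7, 4, 4, 6, 6, 5, 3, 3, 4, 1
Reverse-coded (on a 1–7 scale, reversed = 8 − raw):
  item 1: 8 − 7 = 1
  item 8: 8 − 6 = 2
Scored: 1, 1, 4, 7, 4, 4, 6, 2, 5, 3, 3, 4, 1
Total = 45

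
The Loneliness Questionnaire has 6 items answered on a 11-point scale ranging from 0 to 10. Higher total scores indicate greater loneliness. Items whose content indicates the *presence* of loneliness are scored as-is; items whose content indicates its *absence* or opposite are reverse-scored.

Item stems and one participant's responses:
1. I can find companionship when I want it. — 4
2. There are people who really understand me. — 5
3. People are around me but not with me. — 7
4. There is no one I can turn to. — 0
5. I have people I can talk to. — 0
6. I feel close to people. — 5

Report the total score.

Items 1, 2, 5, 6 describe the absence/opposite of loneliness → reverse-score.
reverse-coded value = 10 − response.
  item 1: 10 − 4 = 6
  item 2: 10 − 5 = 5
  item 3: 7
  item 4: 0
  item 5: 10 − 0 = 10
  item 6: 10 − 5 = 5
Total = 6 + 5 + 7 + 0 + 10 + 5 = 33

33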